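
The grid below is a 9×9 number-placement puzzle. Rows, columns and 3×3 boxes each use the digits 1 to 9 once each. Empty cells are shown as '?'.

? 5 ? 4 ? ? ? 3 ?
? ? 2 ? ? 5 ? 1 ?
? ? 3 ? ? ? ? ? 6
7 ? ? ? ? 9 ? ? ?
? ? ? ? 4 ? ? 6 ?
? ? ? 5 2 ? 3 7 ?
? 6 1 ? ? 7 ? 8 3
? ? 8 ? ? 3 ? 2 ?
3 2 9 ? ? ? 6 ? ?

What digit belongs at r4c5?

1

r5c3 = 5: row 5 has {4,6}; col 3 has {1,2,3,8,9}; box has {7} → only 5 remains.
r5c4 = 7: in row 5, 7 can only go here (every other open cell in that row sees a 7).
r5c2 = 3: in row 5, 3 can only go here (every other open cell in that row sees a 3).
r7c4 = 2: in row 7, 2 can only go here (every other open cell in that row sees a 2).
r9c9 = 7: in row 9, 7 can only go here (every other open cell in that row sees a 7).
r8c2 = 7: in row 8, 7 can only go here (every other open cell in that row sees a 7).
r5c1 = 2: in column 1, 2 can only go here (every other open cell in that column sees a 2).
r1c3 = 7: in column 3, 7 can only go here (every other open cell in that column sees a 7).
r9c6 = 4: in column 6, 4 can only go here (every other open cell in that column sees a 4).
r9c8 = 5: row 9 has {2,3,4,6,7,9}; col 8 has {1,2,3,6,7,8}; box has {2,3,6,7,8} → only 5 remains.
r4c8 = 4: row 4 has {7,9}; col 8 has {1,2,3,5,6,7,8}; box has {3,6,7} → only 4 remains.
r3c8 = 9: row 3 has {3,6}; col 8 has {1,2,3,4,5,6,7,8}; box has {1,3,6} → only 9 remains.
r4c3 = 6: row 4 has {4,7,9}; col 3 has {1,2,3,5,7,8,9}; box has {2,3,5,7} → only 6 remains.
r6c3 = 4: row 6 has {2,3,5,7}; col 3 has {1,2,3,5,6,7,8,9}; box has {2,3,5,6,7} → only 4 remains.
r3c7 = 5: in row 3, 5 can only go here (every other open cell in that row sees a 5).
r3c6 = 2: in row 3, 2 can only go here (every other open cell in that row sees a 2).
r3c5 = 7: in row 3, 7 can only go here (every other open cell in that row sees a 7).
r2c7 = 7: in row 2, 7 can only go here (every other open cell in that row sees a 7).
r4c9 = 5: in row 4, 5 can only go here (every other open cell in that row sees a 5).
r4c7 = 2: in row 4, 2 can only go here (every other open cell in that row sees a 2).
r1c7 = 8: row 1 has {3,4,5,7}; col 7 has {2,3,5,6,7}; box has {1,3,5,6,7,9} → only 8 remains.
r1c9 = 2: row 1 has {3,4,5,7,8}; col 9 has {3,5,6,7}; box has {1,3,5,6,7,8,9} → only 2 remains.
r2c9 = 4: row 2 has {1,2,5,7}; col 9 has {2,3,5,6,7}; box has {1,2,3,5,6,7,8,9} → only 4 remains.
r6c6 = 6: in row 6, 6 can only go here (every other open cell in that row sees a 6).
r1c6 = 1: row 1 has {2,3,4,5,7,8}; col 6 has {2,3,4,5,6,7,9}; box has {2,4,5,7} → only 1 remains.
r3c4 = 8: row 3 has {2,3,5,6,7,9}; col 4 has {2,4,5,7}; box has {1,2,4,5,7} → only 8 remains.
r5c6 = 8: row 5 has {2,3,4,5,6,7}; col 6 has {1,2,3,4,5,6,7,9}; box has {2,4,5,6,7,9} → only 8 remains.
r9c4 = 1: row 9 has {2,3,4,5,6,7,9}; col 4 has {2,4,5,7,8}; box has {2,3,4,7} → only 1 remains.
r9c5 = 8: row 9 has {1,2,3,4,5,6,7,9}; col 5 has {2,4,7}; box has {1,2,3,4,7} → only 8 remains.
r4c4 = 3: row 4 has {2,4,5,6,7,9}; col 4 has {1,2,4,5,7,8}; box has {2,4,5,6,7,8,9} → only 3 remains.
r4c5 = 1: row 4 has {2,3,4,5,6,7,9}; col 5 has {2,4,7,8}; box has {2,3,4,5,6,7,8,9} → only 1 remains.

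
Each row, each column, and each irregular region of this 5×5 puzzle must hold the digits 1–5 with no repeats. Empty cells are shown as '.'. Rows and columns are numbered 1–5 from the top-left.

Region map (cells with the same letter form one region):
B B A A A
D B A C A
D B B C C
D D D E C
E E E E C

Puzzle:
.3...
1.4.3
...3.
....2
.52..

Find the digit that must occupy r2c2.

2

r2c2 = 2: row 2 has {1,3,4}; col 2 has {3,5}; region has {3} → only 2 remains.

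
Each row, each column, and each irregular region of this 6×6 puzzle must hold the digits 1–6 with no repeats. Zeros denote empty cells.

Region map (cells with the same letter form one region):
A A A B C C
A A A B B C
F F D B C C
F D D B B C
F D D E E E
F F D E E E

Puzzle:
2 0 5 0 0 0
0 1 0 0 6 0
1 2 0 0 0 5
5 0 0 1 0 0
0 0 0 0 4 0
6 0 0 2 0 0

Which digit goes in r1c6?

r3c5 = 3 (sole candidate).
r4c5 = 2 (sole candidate).
r5c1 = 3 (sole candidate).
r6c2 = 4 (sole candidate).
r1c5 = 1 (sole candidate).
r2c1 = 4 (sole candidate).
r2c3 = 3 (sole candidate).
r2c4 = 5 (sole candidate).
r2c6 = 2 (sole candidate).
r3c4 = 4 (sole candidate).
r5c4 = 6 (sole candidate).
r5c6 = 1 (sole candidate).
r6c3 = 1 (sole candidate).
r6c5 = 5 (sole candidate).
r6c6 = 3 (sole candidate).
r1c2 = 6 (sole candidate).
r1c4 = 3 (sole candidate).
r1c6 = 4: row 1 has {1,2,3,5,6}; col 6 has {1,2,3,5}; region has {1,2,3,5} → only 4 remains.

4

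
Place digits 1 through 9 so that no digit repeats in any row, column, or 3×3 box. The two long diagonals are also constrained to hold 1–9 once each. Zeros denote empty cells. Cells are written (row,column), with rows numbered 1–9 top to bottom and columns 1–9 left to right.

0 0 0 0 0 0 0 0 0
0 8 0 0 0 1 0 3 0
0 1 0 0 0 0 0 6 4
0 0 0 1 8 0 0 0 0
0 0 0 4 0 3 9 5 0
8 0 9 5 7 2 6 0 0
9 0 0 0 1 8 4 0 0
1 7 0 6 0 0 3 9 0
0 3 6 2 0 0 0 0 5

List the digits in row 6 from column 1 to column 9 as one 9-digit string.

(5,5) = 6: row 5 has {3,4,5,9}; col 5 has {1,7,8}; box has {1,2,3,4,5,7,8}; main diagonal has {1,2,4,5,8,9}; anti-diagonal has {3,5,7} → only 6 remains.
(6,2) = 4: row 6 has {2,5,6,7,8,9}; col 2 has {1,3,7,8}; box has {8,9} → only 4 remains.
(6,8) = 1: row 6 has {2,4,5,6,7,8,9}; col 8 has {3,5,6,9}; box has {5,6,9} → only 1 remains.
(6,9) = 3: row 6 has {1,2,4,5,6,7,8,9}; col 9 has {4,5}; box has {1,5,6,9} → only 3 remains.

849572613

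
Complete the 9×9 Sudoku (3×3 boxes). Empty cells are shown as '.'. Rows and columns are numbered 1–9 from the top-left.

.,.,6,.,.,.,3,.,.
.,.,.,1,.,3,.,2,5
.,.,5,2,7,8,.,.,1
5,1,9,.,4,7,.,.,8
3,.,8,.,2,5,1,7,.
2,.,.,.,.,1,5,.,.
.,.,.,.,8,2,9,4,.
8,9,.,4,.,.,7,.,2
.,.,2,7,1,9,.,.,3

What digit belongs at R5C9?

R1C6 = 4 (sole candidate).
R7C9 = 6 (sole candidate).
R8C6 = 6 (sole candidate).
R9C7 = 8 (sole candidate).
R9C8 = 5 (sole candidate).
R8C8 = 1 (sole candidate).
R8C3 = 3 (sole candidate).
R8C5 = 5 (sole candidate).
R1C5 = 9 (sole candidate).
R1C8 = 8 (sole candidate).
R1C9 = 7 (sole candidate).
R2C5 = 6 (sole candidate).
R2C7 = 4 (sole candidate).
R3C7 = 6 (sole candidate).
R3C8 = 9 (sole candidate).
R4C7 = 2 (sole candidate).
R6C5 = 3 (sole candidate).
R6C8 = 6 (sole candidate).
R7C4 = 3 (sole candidate).
R1C1 = 1 (sole candidate).
R1C2 = 2 (sole candidate).
R1C4 = 5 (sole candidate).
R2C3 = 7 (sole candidate).
R3C1 = 4 (sole candidate).
R3C2 = 3 (sole candidate).
R4C4 = 6 (sole candidate).
R4C8 = 3 (sole candidate).
R5C4 = 9 (sole candidate).
R5C9 = 4: row 5 has {1,2,3,5,7,8,9}; col 9 has {1,2,3,5,6,7,8}; box has {1,2,3,5,6,7,8} → only 4 remains.

4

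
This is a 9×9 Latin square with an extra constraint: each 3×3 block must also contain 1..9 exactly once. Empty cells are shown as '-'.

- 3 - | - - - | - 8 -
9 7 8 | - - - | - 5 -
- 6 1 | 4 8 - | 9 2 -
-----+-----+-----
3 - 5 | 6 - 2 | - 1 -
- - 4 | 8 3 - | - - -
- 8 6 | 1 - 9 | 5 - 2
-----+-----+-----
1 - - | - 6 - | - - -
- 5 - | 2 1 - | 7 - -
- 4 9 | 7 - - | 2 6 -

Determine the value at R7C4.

R1C3 = 2 (sole candidate).
R2C4 = 3 (sole candidate).
R2C5 = 2 (sole candidate).
R3C1 = 5 (sole candidate).
R3C6 = 7 (sole candidate).
R3C9 = 3 (sole candidate).
R4C2 = 9 (sole candidate).
R5C6 = 5 (sole candidate).
R5C7 = 6 (sole candidate).
R6C1 = 7 (sole candidate).
R6C5 = 4 (sole candidate).
R6C8 = 3 (sole candidate).
R7C2 = 2 (sole candidate).
R8C3 = 3 (sole candidate).
R9C1 = 8 (sole candidate).
R9C5 = 5 (sole candidate).
R9C6 = 3 (sole candidate).
R9C9 = 1 (sole candidate).
R1C1 = 4 (sole candidate).
R1C5 = 9 (sole candidate).
R1C7 = 1 (sole candidate).
R2C7 = 4 (sole candidate).
R2C9 = 6 (sole candidate).
R4C5 = 7 (sole candidate).
R4C7 = 8 (sole candidate).
R4C9 = 4 (sole candidate).
R5C1 = 2 (sole candidate).
R5C2 = 1 (sole candidate).
R7C3 = 7 (sole candidate).
R7C4 = 9: row 7 has {1,2,6,7}; col 4 has {1,2,3,4,6,7,8}; box has {1,2,3,5,6,7} → only 9 remains.

9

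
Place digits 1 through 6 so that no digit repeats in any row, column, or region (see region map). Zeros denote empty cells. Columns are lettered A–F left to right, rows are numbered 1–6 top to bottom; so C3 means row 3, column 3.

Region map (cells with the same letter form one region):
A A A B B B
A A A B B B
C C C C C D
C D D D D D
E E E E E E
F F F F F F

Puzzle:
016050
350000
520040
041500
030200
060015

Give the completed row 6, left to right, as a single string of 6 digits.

C3 = 3 (sole candidate).
F3 = 6 (sole candidate).
A4 = 6 (sole candidate).
E5 = 6 (sole candidate).
E2 = 2 (sole candidate).
D3 = 1 (sole candidate).
E4 = 3 (sole candidate).
F4 = 2 (sole candidate).
C2 = 4 (sole candidate).
D2 = 6 (sole candidate).
F2 = 1 (sole candidate).
C5 = 5 (sole candidate).
F5 = 4 (sole candidate).
C6 = 2: row 6 has {1,5,6}; col 3 has {1,3,4,5,6}; region has {1,5,6} → only 2 remains.
A1 = 2 (sole candidate).
F1 = 3 (sole candidate).
A5 = 1 (sole candidate).
A6 = 4: row 6 has {1,2,5,6}; col 1 has {1,2,3,5,6}; region has {1,2,5,6} → only 4 remains.
D6 = 3: row 6 has {1,2,4,5,6}; col 4 has {1,2,5,6}; region has {1,2,4,5,6} → only 3 remains.

462315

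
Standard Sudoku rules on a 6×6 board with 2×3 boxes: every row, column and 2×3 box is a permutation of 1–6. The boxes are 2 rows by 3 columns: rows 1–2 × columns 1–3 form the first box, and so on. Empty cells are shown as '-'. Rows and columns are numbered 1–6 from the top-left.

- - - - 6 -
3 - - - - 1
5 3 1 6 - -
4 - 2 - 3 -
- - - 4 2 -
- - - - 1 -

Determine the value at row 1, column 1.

row 3, column 5 = 4 (sole candidate).
row 3, column 6 = 2 (sole candidate).
row 4, column 2 = 6 (sole candidate).
row 4, column 6 = 5 (sole candidate).
row 2, column 5 = 5 (sole candidate).
row 4, column 4 = 1 (sole candidate).
row 2, column 4 = 2 (sole candidate).
row 1, column 4 = 3 (sole candidate).
row 1, column 6 = 4 (sole candidate).
row 2, column 2 = 4 (sole candidate).
row 2, column 3 = 6 (sole candidate).
row 6, column 4 = 5 (sole candidate).
row 1, column 3 = 5 (sole candidate).
row 5, column 3 = 3 (sole candidate).
row 5, column 6 = 6 (sole candidate).
row 6, column 2 = 2 (sole candidate).
row 6, column 3 = 4 (sole candidate).
row 6, column 6 = 3 (sole candidate).
row 1, column 2 = 1 (sole candidate).
row 5, column 1 = 1 (sole candidate).
row 5, column 2 = 5 (sole candidate).
row 6, column 1 = 6 (sole candidate).
row 1, column 1 = 2: row 1 has {1,3,4,5,6}; col 1 has {1,3,4,5,6}; box has {1,3,4,5,6} → only 2 remains.

2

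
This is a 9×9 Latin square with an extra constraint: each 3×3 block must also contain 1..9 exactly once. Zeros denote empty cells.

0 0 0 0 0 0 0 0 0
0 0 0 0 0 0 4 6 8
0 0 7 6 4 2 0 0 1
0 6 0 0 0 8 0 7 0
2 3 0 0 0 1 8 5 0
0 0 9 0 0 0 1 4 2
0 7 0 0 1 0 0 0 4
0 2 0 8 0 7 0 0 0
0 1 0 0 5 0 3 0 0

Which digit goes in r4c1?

5

r4c7 = 9: row 4 has {6,7,8}; col 7 has {1,3,4,8}; box has {1,2,4,5,7,8} → only 9 remains.
r4c9 = 3: row 4 has {6,7,8,9}; col 9 has {1,2,4,8}; box has {1,2,4,5,7,8,9} → only 3 remains.
r5c3 = 4: row 5 has {1,2,3,5,8}; col 3 has {7,9}; box has {2,3,6,9} → only 4 remains.
r5c9 = 6: row 5 has {1,2,3,4,5,8}; col 9 has {1,2,3,4,8}; box has {1,2,3,4,5,7,8,9} → only 6 remains.
r3c7 = 5: row 3 has {1,2,4,6,7}; col 7 has {1,3,4,8,9}; box has {1,4,6,8} → only 5 remains.
r4c5 = 2: row 4 has {3,6,7,8,9}; col 5 has {1,4,5}; box has {1,8} → only 2 remains.
r8c7 = 6: row 8 has {2,7,8}; col 7 has {1,3,4,5,8,9}; box has {3,4} → only 6 remains.
r7c7 = 2: row 7 has {1,4,7}; col 7 has {1,3,4,5,6,8,9}; box has {3,4,6} → only 2 remains.
r1c7 = 7: row 1 has {}; col 7 has {1,2,3,4,5,6,8,9}; box has {1,4,5,6,8} → only 7 remains.
r1c9 = 9: row 1 has {7}; col 9 has {1,2,3,4,6,8}; box has {1,4,5,6,7,8} → only 9 remains.
r3c8 = 3: row 3 has {1,2,4,5,6,7}; col 8 has {4,5,6,7}; box has {1,4,5,6,7,8,9} → only 3 remains.
r8c9 = 5: row 8 has {2,6,7,8}; col 9 has {1,2,3,4,6,8,9}; box has {2,3,4,6} → only 5 remains.
r9c9 = 7: row 9 has {1,3,5}; col 9 has {1,2,3,4,5,6,8,9}; box has {2,3,4,5,6} → only 7 remains.
r1c8 = 2: row 1 has {7,9}; col 8 has {3,4,5,6,7}; box has {1,3,4,5,6,7,8,9} → only 2 remains.
r8c3 = 3: row 8 has {2,5,6,7,8}; col 3 has {4,7,9}; box has {1,2,7} → only 3 remains.
r8c5 = 9: row 8 has {2,3,5,6,7,8}; col 5 has {1,2,4,5}; box has {1,5,7,8} → only 9 remains.
r8c8 = 1: row 8 has {2,3,5,6,7,8,9}; col 8 has {2,3,4,5,6,7}; box has {2,3,4,5,6,7} → only 1 remains.
r5c5 = 7: row 5 has {1,2,3,4,5,6,8}; col 5 has {1,2,4,5,9}; box has {1,2,8} → only 7 remains.
r7c4 = 3: row 7 has {1,2,4,7}; col 4 has {6,8}; box has {1,5,7,8,9} → only 3 remains.
r7c6 = 6: row 7 has {1,2,3,4,7}; col 6 has {1,2,7,8}; box has {1,3,5,7,8,9} → only 6 remains.
r8c1 = 4: row 8 has {1,2,3,5,6,7,8,9}; col 1 has {2}; box has {1,2,3,7} → only 4 remains.
r9c6 = 4: row 9 has {1,3,5,7}; col 6 has {1,2,6,7,8}; box has {1,3,5,6,7,8,9} → only 4 remains.
r2c5 = 3: row 2 has {4,6,8}; col 5 has {1,2,4,5,7,9}; box has {2,4,6} → only 3 remains.
r5c4 = 9: row 5 has {1,2,3,4,5,6,7,8}; col 4 has {3,6,8}; box has {1,2,7,8} → only 9 remains.
r6c4 = 5: row 6 has {1,2,4,9}; col 4 has {3,6,8,9}; box has {1,2,7,8,9} → only 5 remains.
r6c5 = 6: row 6 has {1,2,4,5,9}; col 5 has {1,2,3,4,5,7,9}; box has {1,2,5,7,8,9} → only 6 remains.
r6c6 = 3: row 6 has {1,2,4,5,6,9}; col 6 has {1,2,4,6,7,8}; box has {1,2,5,6,7,8,9} → only 3 remains.
r9c4 = 2: row 9 has {1,3,4,5,7}; col 4 has {3,5,6,8,9}; box has {1,3,4,5,6,7,8,9} → only 2 remains.
r1c4 = 1: row 1 has {2,7,9}; col 4 has {2,3,5,6,8,9}; box has {2,3,4,6} → only 1 remains.
r1c5 = 8: row 1 has {1,2,7,9}; col 5 has {1,2,3,4,5,6,7,9}; box has {1,2,3,4,6} → only 8 remains.
r1c6 = 5: row 1 has {1,2,7,8,9}; col 6 has {1,2,3,4,6,7,8}; box has {1,2,3,4,6,8} → only 5 remains.
r2c4 = 7: row 2 has {3,4,6,8}; col 4 has {1,2,3,5,6,8,9}; box has {1,2,3,4,5,6,8} → only 7 remains.
r2c6 = 9: row 2 has {3,4,6,7,8}; col 6 has {1,2,3,4,5,6,7,8}; box has {1,2,3,4,5,6,7,8} → only 9 remains.
r4c4 = 4: row 4 has {2,3,6,7,8,9}; col 4 has {1,2,3,5,6,7,8,9}; box has {1,2,3,5,6,7,8,9} → only 4 remains.
r6c2 = 8: row 6 has {1,2,3,4,5,6,9}; col 2 has {1,2,3,6,7}; box has {2,3,4,6,9} → only 8 remains.
r1c2 = 4: row 1 has {1,2,5,7,8,9}; col 2 has {1,2,3,6,7,8}; box has {7} → only 4 remains.
r1c3 = 6: row 1 has {1,2,4,5,7,8,9}; col 3 has {3,4,7,9}; box has {4,7} → only 6 remains.
r2c2 = 5: row 2 has {3,4,6,7,8,9}; col 2 has {1,2,3,4,6,7,8}; box has {4,6,7} → only 5 remains.
r3c2 = 9: row 3 has {1,2,3,4,5,6,7}; col 2 has {1,2,3,4,5,6,7,8}; box has {4,5,6,7} → only 9 remains.
r6c1 = 7: row 6 has {1,2,3,4,5,6,8,9}; col 1 has {2,4}; box has {2,3,4,6,8,9} → only 7 remains.
r9c3 = 8: row 9 has {1,2,3,4,5,7}; col 3 has {3,4,6,7,9}; box has {1,2,3,4,7} → only 8 remains.
r9c8 = 9: row 9 has {1,2,3,4,5,7,8}; col 8 has {1,2,3,4,5,6,7}; box has {1,2,3,4,5,6,7} → only 9 remains.
r1c1 = 3: row 1 has {1,2,4,5,6,7,8,9}; col 1 has {2,4,7}; box has {4,5,6,7,9} → only 3 remains.
r2c1 = 1: row 2 has {3,4,5,6,7,8,9}; col 1 has {2,3,4,7}; box has {3,4,5,6,7,9} → only 1 remains.
r2c3 = 2: row 2 has {1,3,4,5,6,7,8,9}; col 3 has {3,4,6,7,8,9}; box has {1,3,4,5,6,7,9} → only 2 remains.
r3c1 = 8: row 3 has {1,2,3,4,5,6,7,9}; col 1 has {1,2,3,4,7}; box has {1,2,3,4,5,6,7,9} → only 8 remains.
r4c1 = 5: row 4 has {2,3,4,6,7,8,9}; col 1 has {1,2,3,4,7,8}; box has {2,3,4,6,7,8,9} → only 5 remains.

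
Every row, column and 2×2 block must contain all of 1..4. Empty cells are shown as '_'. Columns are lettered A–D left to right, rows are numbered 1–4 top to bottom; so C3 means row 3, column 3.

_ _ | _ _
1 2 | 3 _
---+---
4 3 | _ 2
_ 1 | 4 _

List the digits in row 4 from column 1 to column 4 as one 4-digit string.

2143

A1 = 3: row 1 has {}; col 1 has {1,4}; box has {1,2} → only 3 remains.
B1 = 4: row 1 has {3}; col 2 has {1,2,3}; box has {1,2,3} → only 4 remains.
D1 = 1: row 1 has {3,4}; col 4 has {2}; box has {3} → only 1 remains.
D2 = 4: row 2 has {1,2,3}; col 4 has {1,2}; box has {1,3} → only 4 remains.
C3 = 1: row 3 has {2,3,4}; col 3 has {3,4}; box has {2,4} → only 1 remains.
A4 = 2: row 4 has {1,4}; col 1 has {1,3,4}; box has {1,3,4} → only 2 remains.
D4 = 3: row 4 has {1,2,4}; col 4 has {1,2,4}; box has {1,2,4} → only 3 remains.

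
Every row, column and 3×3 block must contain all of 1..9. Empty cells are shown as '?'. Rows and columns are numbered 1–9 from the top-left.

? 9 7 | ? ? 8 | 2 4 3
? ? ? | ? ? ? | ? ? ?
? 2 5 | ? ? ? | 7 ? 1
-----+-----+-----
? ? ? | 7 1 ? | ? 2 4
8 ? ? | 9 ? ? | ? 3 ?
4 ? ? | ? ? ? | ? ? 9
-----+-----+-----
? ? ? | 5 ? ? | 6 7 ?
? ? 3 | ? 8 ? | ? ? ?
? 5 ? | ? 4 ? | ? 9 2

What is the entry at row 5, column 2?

row 7, column 9 = 8 (sole candidate).
row 8, column 9 = 5 (sole candidate).
row 2, column 9 = 6 (sole candidate).
row 3, column 8 = 8 (sole candidate).
row 5, column 9 = 7 (sole candidate).
row 8, column 8 = 1 (sole candidate).
row 9, column 7 = 3 (sole candidate).
row 2, column 8 = 5 (sole candidate).
row 6, column 8 = 6 (sole candidate).
row 8, column 7 = 4 (sole candidate).
row 2, column 7 = 9 (sole candidate).
row 1, column 5 = 5 (hidden single in row 1).
row 4, column 7 = 8 (hidden single in row 4).
row 5, column 6 = 4 (hidden single in row 5).
row 3, column 4 = 4 (hidden single in row 3).
row 5, column 7 = 5 (hidden single in row 5).
row 6, column 7 = 1 (sole candidate).
row 6, column 3 = 2 (sole candidate).
row 6, column 5 = 3 (sole candidate).
row 6, column 6 = 5 (sole candidate).
row 4, column 6 = 6 (sole candidate).
row 5, column 5 = 2 (sole candidate).
row 6, column 2 = 7 (sole candidate).
row 6, column 4 = 8 (sole candidate).
row 7, column 5 = 9 (sole candidate).
row 8, column 2 = 6 (sole candidate).
row 8, column 4 = 2 (sole candidate).
row 8, column 6 = 7 (sole candidate).
row 9, column 6 = 1 (sole candidate).
row 2, column 5 = 7 (sole candidate).
row 3, column 5 = 6 (sole candidate).
row 4, column 2 = 3 (sole candidate).
row 4, column 3 = 9 (sole candidate).
row 5, column 2 = 1: row 5 has {2,3,4,5,7,8,9}; col 2 has {2,3,5,6,7,9}; box has {2,3,4,7,8,9} → only 1 remains.

1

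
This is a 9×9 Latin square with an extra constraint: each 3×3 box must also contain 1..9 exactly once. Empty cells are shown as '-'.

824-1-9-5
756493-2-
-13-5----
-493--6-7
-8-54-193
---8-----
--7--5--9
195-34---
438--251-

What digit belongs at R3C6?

8

R2C7 = 8: row 2 has {2,3,4,5,6,7,9}; col 7 has {1,5,6,9}; box has {2,5,9} → only 8 remains.
R2C9 = 1: row 2 has {2,3,4,5,6,7,8,9}; col 9 has {3,5,7,9}; box has {2,5,8,9} → only 1 remains.
R3C1 = 9: row 3 has {1,3,5}; col 1 has {1,4,7,8}; box has {1,2,3,4,5,6,7,8} → only 9 remains.
R4C5 = 2: row 4 has {3,4,6,7,9}; col 5 has {1,3,4,5,9}; box has {3,4,5,8} → only 2 remains.
R4C6 = 1: row 4 has {2,3,4,6,7,9}; col 6 has {2,3,4,5}; box has {2,3,4,5,8} → only 1 remains.
R5C3 = 2: row 5 has {1,3,4,5,8,9}; col 3 has {3,4,5,6,7,8,9}; box has {4,8,9} → only 2 remains.
R6C3 = 1: row 6 has {8}; col 3 has {2,3,4,5,6,7,8,9}; box has {2,4,8,9} → only 1 remains.
R7C2 = 6: row 7 has {5,7,9}; col 2 has {1,2,3,4,5,8,9}; box has {1,3,4,5,7,8,9} → only 6 remains.
R7C4 = 1: row 7 has {5,6,7,9}; col 4 has {3,4,5,8}; box has {2,3,4,5} → only 1 remains.
R7C5 = 8: row 7 has {1,5,6,7,9}; col 5 has {1,2,3,4,5,9}; box has {1,2,3,4,5} → only 8 remains.
R9C9 = 6: row 9 has {1,2,3,4,5,8}; col 9 has {1,3,5,7,9}; box has {1,5,9} → only 6 remains.
R3C9 = 4: row 3 has {1,3,5,9}; col 9 has {1,3,5,6,7,9}; box has {1,2,5,8,9} → only 4 remains.
R4C1 = 5: row 4 has {1,2,3,4,6,7,9}; col 1 has {1,4,7,8,9}; box has {1,2,4,8,9} → only 5 remains.
R4C8 = 8: row 4 has {1,2,3,4,5,6,7,9}; col 8 has {1,2,9}; box has {1,3,6,7,9} → only 8 remains.
R5C1 = 6: row 5 has {1,2,3,4,5,8,9}; col 1 has {1,4,5,7,8,9}; box has {1,2,4,5,8,9} → only 6 remains.
R5C6 = 7: row 5 has {1,2,3,4,5,6,8,9}; col 6 has {1,2,3,4,5}; box has {1,2,3,4,5,8} → only 7 remains.
R6C1 = 3: row 6 has {1,8}; col 1 has {1,4,5,6,7,8,9}; box has {1,2,4,5,6,8,9} → only 3 remains.
R6C2 = 7: row 6 has {1,3,8}; col 2 has {1,2,3,4,5,6,8,9}; box has {1,2,3,4,5,6,8,9} → only 7 remains.
R6C5 = 6: row 6 has {1,3,7,8}; col 5 has {1,2,3,4,5,8,9}; box has {1,2,3,4,5,7,8} → only 6 remains.
R6C6 = 9: row 6 has {1,3,6,7,8}; col 6 has {1,2,3,4,5,7}; box has {1,2,3,4,5,6,7,8} → only 9 remains.
R6C9 = 2: row 6 has {1,3,6,7,8,9}; col 9 has {1,3,4,5,6,7,9}; box has {1,3,6,7,8,9} → only 2 remains.
R7C1 = 2: row 7 has {1,5,6,7,8,9}; col 1 has {1,3,4,5,6,7,8,9}; box has {1,3,4,5,6,7,8,9} → only 2 remains.
R8C8 = 7: row 8 has {1,3,4,5,9}; col 8 has {1,2,8,9}; box has {1,5,6,9} → only 7 remains.
R8C9 = 8: row 8 has {1,3,4,5,7,9}; col 9 has {1,2,3,4,5,6,7,9}; box has {1,5,6,7,9} → only 8 remains.
R9C5 = 7: row 9 has {1,2,3,4,5,6,8}; col 5 has {1,2,3,4,5,6,8,9}; box has {1,2,3,4,5,8} → only 7 remains.
R1C6 = 6: row 1 has {1,2,4,5,8,9}; col 6 has {1,2,3,4,5,7,9}; box has {1,3,4,5,9} → only 6 remains.
R1C8 = 3: row 1 has {1,2,4,5,6,8,9}; col 8 has {1,2,7,8,9}; box has {1,2,4,5,8,9} → only 3 remains.
R3C6 = 8: row 3 has {1,3,4,5,9}; col 6 has {1,2,3,4,5,6,7,9}; box has {1,3,4,5,6,9} → only 8 remains.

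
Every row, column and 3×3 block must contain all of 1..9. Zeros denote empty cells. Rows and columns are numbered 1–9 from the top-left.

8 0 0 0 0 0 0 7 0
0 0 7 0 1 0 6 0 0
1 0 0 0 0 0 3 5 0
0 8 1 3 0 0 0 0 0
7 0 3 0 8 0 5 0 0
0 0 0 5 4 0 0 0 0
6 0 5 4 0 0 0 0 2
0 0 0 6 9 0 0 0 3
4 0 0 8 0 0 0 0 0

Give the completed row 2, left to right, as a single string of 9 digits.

R8C1 = 2: row 8 has {3,6,9}; col 1 has {1,4,6,7,8}; box has {4,5,6} → only 2 remains.
R8C3 = 8: row 8 has {2,3,6,9}; col 3 has {1,3,5,7}; box has {2,4,5,6} → only 8 remains.
R9C3 = 9: row 9 has {4,8}; col 3 has {1,3,5,7,8}; box has {2,4,5,6,8} → only 9 remains.
R6C1 = 9: row 6 has {4,5}; col 1 has {1,2,4,6,7,8}; box has {1,3,7,8} → only 9 remains.
R4C1 = 5: row 4 has {1,3,8}; col 1 has {1,2,4,6,7,8,9}; box has {1,3,7,8,9} → only 5 remains.
R2C1 = 3: row 2 has {1,6,7}; col 1 has {1,2,4,5,6,7,8,9}; box has {1,7,8} → only 3 remains.
R6C8 = 3: in row 6, 3 can only go here (every other open cell in that row sees a 3).
R8C6 = 5: in row 8, 5 can only go here (every other open cell in that row sees a 5).
R2C2 = 5: in row 2, 5 can only go here (every other open cell in that row sees a 5).
R1C5 = 5: in row 1, 5 can only go here (every other open cell in that row sees a 5).
R1C6 = 3: in row 1, 3 can only go here (every other open cell in that row sees a 3).
R9C9 = 5: in row 9, 5 can only go here (every other open cell in that row sees a 5).
R9C8 = 6: in row 9, 6 can only go here (every other open cell in that row sees a 6).
R5C4 = 1: in column 4, 1 can only go here (every other open cell in that column sees a 1).
R3C4 = 7: in column 4, 7 can only go here (every other open cell in that column sees a 7).
R5C2 = 4: in box 4, 4 can only go here (every other open cell in that box sees a 4).
Singles propagation stalls; R2C4 is still open with candidates {2,9}.
  Try R2C4 = 9: this forces R1C4=2, R3C5=6, R2C8=2, R5C8=9, R5C9=6, R4C8=4, R4C9=7, R5C6=2; then R4C5 has no candidate left — contradiction.
So R2C4 = 2.
R1C4 = 9 (sole candidate).
R3C5 = 6 (sole candidate).
R3C2 = 9 (hidden single in column 2).
R3C3 = 2 (hidden single in row 3).
R1C2 = 6 (sole candidate).
R1C3 = 4 (sole candidate).
R1C9 = 1 (sole candidate).
R6C2 = 2 (sole candidate).
R6C3 = 6 (sole candidate).
R6C6 = 7 (sole candidate).
R6C9 = 8 (sole candidate).
R7C6 = 1 (sole candidate).
R9C6 = 2 (sole candidate).
R1C7 = 2 (sole candidate).
R3C9 = 4 (sole candidate).
R4C5 = 2 (sole candidate).
R6C7 = 1 (sole candidate).
R9C7 = 7 (sole candidate).
R2C9 = 9: row 2 has {1,2,3,5,6,7}; col 9 has {1,2,3,4,5,8}; box has {1,2,3,4,5,6,7} → only 9 remains.
R3C6 = 8 (sole candidate).
R5C9 = 6 (sole candidate).
R8C7 = 4 (sole candidate).
R8C8 = 1 (sole candidate).
R9C5 = 3 (sole candidate).
R2C6 = 4: row 2 has {1,2,3,5,6,7,9}; col 6 has {1,2,3,5,7,8}; box has {1,2,3,5,6,7,8,9} → only 4 remains.
R2C8 = 8: row 2 has {1,2,3,4,5,6,7,9}; col 8 has {1,3,5,6,7}; box has {1,2,3,4,5,6,7,9} → only 8 remains.

357214689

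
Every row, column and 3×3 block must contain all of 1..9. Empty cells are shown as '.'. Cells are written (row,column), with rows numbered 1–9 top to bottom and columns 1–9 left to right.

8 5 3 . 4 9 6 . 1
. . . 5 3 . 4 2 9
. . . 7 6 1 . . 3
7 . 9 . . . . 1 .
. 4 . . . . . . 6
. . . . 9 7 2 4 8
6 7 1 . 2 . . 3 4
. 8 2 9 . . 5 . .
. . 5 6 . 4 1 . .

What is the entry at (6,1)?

5

(1,4) = 2: row 1 has {1,3,4,5,6,8,9}; col 4 has {5,6,7,9}; box has {1,3,4,5,6,7,9} → only 2 remains.
(1,8) = 7: row 1 has {1,2,3,4,5,6,8,9}; col 8 has {1,2,3,4}; box has {1,2,3,4,6,9} → only 7 remains.
(2,1) = 1: row 2 has {2,3,4,5,9}; col 1 has {6,7,8}; box has {3,5,8} → only 1 remains.
(2,2) = 6: row 2 has {1,2,3,4,5,9}; col 2 has {4,5,7,8}; box has {1,3,5,8} → only 6 remains.
(2,3) = 7: row 2 has {1,2,3,4,5,6,9}; col 3 has {1,2,3,5,9}; box has {1,3,5,6,8} → only 7 remains.
(2,6) = 8: row 2 has {1,2,3,4,5,6,7,9}; col 6 has {1,4,7,9}; box has {1,2,3,4,5,6,7,9} → only 8 remains.
(3,3) = 4: row 3 has {1,3,6,7}; col 3 has {1,2,3,5,7,9}; box has {1,3,5,6,7,8} → only 4 remains.
(3,7) = 8: row 3 has {1,3,4,6,7}; col 7 has {1,2,4,5,6}; box has {1,2,3,4,6,7,9} → only 8 remains.
(3,8) = 5: row 3 has {1,3,4,6,7,8}; col 8 has {1,2,3,4,7}; box has {1,2,3,4,6,7,8,9} → only 5 remains.
(4,7) = 3: row 4 has {1,7,9}; col 7 has {1,2,4,5,6,8}; box has {1,2,4,6,8} → only 3 remains.
(4,9) = 5: row 4 has {1,3,7,9}; col 9 has {1,3,4,6,8,9}; box has {1,2,3,4,6,8} → only 5 remains.
(5,3) = 8: row 5 has {4,6}; col 3 has {1,2,3,4,5,7,9}; box has {4,7,9} → only 8 remains.
(5,8) = 9: row 5 has {4,6,8}; col 8 has {1,2,3,4,5,7}; box has {1,2,3,4,5,6,8} → only 9 remains.
(6,3) = 6: row 6 has {2,4,7,8,9}; col 3 has {1,2,3,4,5,7,8,9}; box has {4,7,8,9} → only 6 remains.
(7,4) = 8: row 7 has {1,2,3,4,6,7}; col 4 has {2,5,6,7,9}; box has {2,4,6,9} → only 8 remains.
(7,6) = 5: row 7 has {1,2,3,4,6,7,8}; col 6 has {1,4,7,8,9}; box has {2,4,6,8,9} → only 5 remains.
(7,7) = 9: row 7 has {1,2,3,4,5,6,7,8}; col 7 has {1,2,3,4,5,6,8}; box has {1,3,4,5} → only 9 remains.
(8,6) = 3: row 8 has {2,5,8,9}; col 6 has {1,4,5,7,8,9}; box has {2,4,5,6,8,9} → only 3 remains.
(8,8) = 6: row 8 has {2,3,5,8,9}; col 8 has {1,2,3,4,5,7,9}; box has {1,3,4,5,9} → only 6 remains.
(8,9) = 7: row 8 has {2,3,5,6,8,9}; col 9 has {1,3,4,5,6,8,9}; box has {1,3,4,5,6,9} → only 7 remains.
(9,5) = 7: row 9 has {1,4,5,6}; col 5 has {2,3,4,6,9}; box has {2,3,4,5,6,8,9} → only 7 remains.
(9,8) = 8: row 9 has {1,4,5,6,7}; col 8 has {1,2,3,4,5,6,7,9}; box has {1,3,4,5,6,7,9} → only 8 remains.
(9,9) = 2: row 9 has {1,4,5,6,7,8}; col 9 has {1,3,4,5,6,7,8,9}; box has {1,3,4,5,6,7,8,9} → only 2 remains.
(4,2) = 2: row 4 has {1,3,5,7,9}; col 2 has {4,5,6,7,8}; box has {4,6,7,8,9} → only 2 remains.
(4,4) = 4: row 4 has {1,2,3,5,7,9}; col 4 has {2,5,6,7,8,9}; box has {7,9} → only 4 remains.
(4,5) = 8: row 4 has {1,2,3,4,5,7,9}; col 5 has {2,3,4,6,7,9}; box has {4,7,9} → only 8 remains.
(4,6) = 6: row 4 has {1,2,3,4,5,7,8,9}; col 6 has {1,3,4,5,7,8,9}; box has {4,7,8,9} → only 6 remains.
(5,6) = 2: row 5 has {4,6,8,9}; col 6 has {1,3,4,5,6,7,8,9}; box has {4,6,7,8,9} → only 2 remains.
(5,7) = 7: row 5 has {2,4,6,8,9}; col 7 has {1,2,3,4,5,6,8,9}; box has {1,2,3,4,5,6,8,9} → only 7 remains.
(8,1) = 4: row 8 has {2,3,5,6,7,8,9}; col 1 has {1,6,7,8}; box has {1,2,5,6,7,8} → only 4 remains.
(8,5) = 1: row 8 has {2,3,4,5,6,7,8,9}; col 5 has {2,3,4,6,7,8,9}; box has {2,3,4,5,6,7,8,9} → only 1 remains.
(3,2) = 9: row 3 has {1,3,4,5,6,7,8}; col 2 has {2,4,5,6,7,8}; box has {1,3,4,5,6,7,8} → only 9 remains.
(5,5) = 5: row 5 has {2,4,6,7,8,9}; col 5 has {1,2,3,4,6,7,8,9}; box has {2,4,6,7,8,9} → only 5 remains.
(9,2) = 3: row 9 has {1,2,4,5,6,7,8}; col 2 has {2,4,5,6,7,8,9}; box has {1,2,4,5,6,7,8} → only 3 remains.
(3,1) = 2: row 3 has {1,3,4,5,6,7,8,9}; col 1 has {1,4,6,7,8}; box has {1,3,4,5,6,7,8,9} → only 2 remains.
(5,1) = 3: row 5 has {2,4,5,6,7,8,9}; col 1 has {1,2,4,6,7,8}; box has {2,4,6,7,8,9} → only 3 remains.
(5,4) = 1: row 5 has {2,3,4,5,6,7,8,9}; col 4 has {2,4,5,6,7,8,9}; box has {2,4,5,6,7,8,9} → only 1 remains.
(6,1) = 5: row 6 has {2,4,6,7,8,9}; col 1 has {1,2,3,4,6,7,8}; box has {2,3,4,6,7,8,9} → only 5 remains.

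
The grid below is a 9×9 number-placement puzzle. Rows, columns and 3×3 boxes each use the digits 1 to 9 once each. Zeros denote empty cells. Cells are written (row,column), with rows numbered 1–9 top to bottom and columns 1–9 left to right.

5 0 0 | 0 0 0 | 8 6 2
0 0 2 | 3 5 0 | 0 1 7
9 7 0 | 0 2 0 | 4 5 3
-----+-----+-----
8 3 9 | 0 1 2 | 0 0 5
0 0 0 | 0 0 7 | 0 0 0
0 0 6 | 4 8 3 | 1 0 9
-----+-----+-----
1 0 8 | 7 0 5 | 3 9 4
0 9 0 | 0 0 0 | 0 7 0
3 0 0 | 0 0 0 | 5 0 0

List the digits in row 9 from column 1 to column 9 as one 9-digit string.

(2,7) = 9: row 2 has {1,2,3,5,7}; col 7 has {1,3,4,5,8}; box has {1,2,3,4,5,6,7,8} → only 9 remains.
(3,3) = 1: row 3 has {2,3,4,5,7,9}; col 3 has {2,6,8,9}; box has {2,5,7,9} → only 1 remains.
(4,4) = 6: row 4 has {1,2,3,5,8,9}; col 4 has {3,4,7}; box has {1,2,3,4,7,8} → only 6 remains.
(4,7) = 7: row 4 has {1,2,3,5,6,8,9}; col 7 has {1,3,4,5,8,9}; box has {1,5,9} → only 7 remains.
(4,8) = 4: row 4 has {1,2,3,5,6,7,8,9}; col 8 has {1,5,6,7,9}; box has {1,5,7,9} → only 4 remains.
(5,5) = 9: row 5 has {7}; col 5 has {1,2,5,8}; box has {1,2,3,4,6,7,8} → only 9 remains.
(6,8) = 2: row 6 has {1,3,4,6,8,9}; col 8 has {1,4,5,6,7,9}; box has {1,4,5,7,9} → only 2 remains.
(7,5) = 6: row 7 has {1,3,4,5,7,8,9}; col 5 has {1,2,5,8,9}; box has {5,7} → only 6 remains.
(9,5) = 4: row 9 has {3,5}; col 5 has {1,2,5,6,8,9}; box has {5,6,7} → only 4 remains.
(9,8) = 8: row 9 has {3,4,5}; col 8 has {1,2,4,5,6,7,9}; box has {3,4,5,7,9} → only 8 remains.
(1,2) = 4: row 1 has {2,5,6,8}; col 2 has {3,7,9}; box has {1,2,5,7,9} → only 4 remains.
(1,3) = 3: row 1 has {2,4,5,6,8}; col 3 has {1,2,6,8,9}; box has {1,2,4,5,7,9} → only 3 remains.
(1,5) = 7: row 1 has {2,3,4,5,6,8}; col 5 has {1,2,4,5,6,8,9}; box has {2,3,5} → only 7 remains.
(2,1) = 6: row 2 has {1,2,3,5,7,9}; col 1 has {1,3,5,8,9}; box has {1,2,3,4,5,7,9} → only 6 remains.
(2,2) = 8: row 2 has {1,2,3,5,6,7,9}; col 2 has {3,4,7,9}; box has {1,2,3,4,5,6,7,9} → only 8 remains.
(2,6) = 4: row 2 has {1,2,3,5,6,7,8,9}; col 6 has {2,3,5,7}; box has {2,3,5,7} → only 4 remains.
(3,4) = 8: row 3 has {1,2,3,4,5,7,9}; col 4 has {3,4,6,7}; box has {2,3,4,5,7} → only 8 remains.
(3,6) = 6: row 3 has {1,2,3,4,5,7,8,9}; col 6 has {2,3,4,5,7}; box has {2,3,4,5,7,8} → only 6 remains.
(5,4) = 5: row 5 has {7,9}; col 4 has {3,4,6,7,8}; box has {1,2,3,4,6,7,8,9} → only 5 remains.
(5,7) = 6: row 5 has {5,7,9}; col 7 has {1,3,4,5,7,8,9}; box has {1,2,4,5,7,9} → only 6 remains.
(5,8) = 3: row 5 has {5,6,7,9}; col 8 has {1,2,4,5,6,7,8,9}; box has {1,2,4,5,6,7,9} → only 3 remains.
(5,9) = 8: row 5 has {3,5,6,7,9}; col 9 has {2,3,4,5,7,9}; box has {1,2,3,4,5,6,7,9} → only 8 remains.
(6,1) = 7: row 6 has {1,2,3,4,6,8,9}; col 1 has {1,3,5,6,8,9}; box has {3,6,8,9} → only 7 remains.
(6,2) = 5: row 6 has {1,2,3,4,6,7,8,9}; col 2 has {3,4,7,8,9}; box has {3,6,7,8,9} → only 5 remains.
(7,2) = 2: row 7 has {1,3,4,5,6,7,8,9}; col 2 has {3,4,5,7,8,9}; box has {1,3,8,9} → only 2 remains.
(8,1) = 4: row 8 has {7,9}; col 1 has {1,3,5,6,7,8,9}; box has {1,2,3,8,9} → only 4 remains.
(8,3) = 5: row 8 has {4,7,9}; col 3 has {1,2,3,6,8,9}; box has {1,2,3,4,8,9} → only 5 remains.
(8,5) = 3: row 8 has {4,5,7,9}; col 5 has {1,2,4,5,6,7,8,9}; box has {4,5,6,7} → only 3 remains.
(8,7) = 2: row 8 has {3,4,5,7,9}; col 7 has {1,3,4,5,6,7,8,9}; box has {3,4,5,7,8,9} → only 2 remains.
(9,2) = 6: row 9 has {3,4,5,8}; col 2 has {2,3,4,5,7,8,9}; box has {1,2,3,4,5,8,9} → only 6 remains.
(9,3) = 7: row 9 has {3,4,5,6,8}; col 3 has {1,2,3,5,6,8,9}; box has {1,2,3,4,5,6,8,9} → only 7 remains.
(9,9) = 1: row 9 has {3,4,5,6,7,8}; col 9 has {2,3,4,5,7,8,9}; box has {2,3,4,5,7,8,9} → only 1 remains.
(5,1) = 2: row 5 has {3,5,6,7,8,9}; col 1 has {1,3,4,5,6,7,8,9}; box has {3,5,6,7,8,9} → only 2 remains.
(5,2) = 1: row 5 has {2,3,5,6,7,8,9}; col 2 has {2,3,4,5,6,7,8,9}; box has {2,3,5,6,7,8,9} → only 1 remains.
(5,3) = 4: row 5 has {1,2,3,5,6,7,8,9}; col 3 has {1,2,3,5,6,7,8,9}; box has {1,2,3,5,6,7,8,9} → only 4 remains.
(8,4) = 1: row 8 has {2,3,4,5,7,9}; col 4 has {3,4,5,6,7,8}; box has {3,4,5,6,7} → only 1 remains.
(8,6) = 8: row 8 has {1,2,3,4,5,7,9}; col 6 has {2,3,4,5,6,7}; box has {1,3,4,5,6,7} → only 8 remains.
(8,9) = 6: row 8 has {1,2,3,4,5,7,8,9}; col 9 has {1,2,3,4,5,7,8,9}; box has {1,2,3,4,5,7,8,9} → only 6 remains.
(9,6) = 9: row 9 has {1,3,4,5,6,7,8}; col 6 has {2,3,4,5,6,7,8}; box has {1,3,4,5,6,7,8} → only 9 remains.
(1,4) = 9: row 1 has {2,3,4,5,6,7,8}; col 4 has {1,3,4,5,6,7,8}; box has {2,3,4,5,6,7,8} → only 9 remains.
(1,6) = 1: row 1 has {2,3,4,5,6,7,8,9}; col 6 has {2,3,4,5,6,7,8,9}; box has {2,3,4,5,6,7,8,9} → only 1 remains.
(9,4) = 2: row 9 has {1,3,4,5,6,7,8,9}; col 4 has {1,3,4,5,6,7,8,9}; box has {1,3,4,5,6,7,8,9} → only 2 remains.

367249581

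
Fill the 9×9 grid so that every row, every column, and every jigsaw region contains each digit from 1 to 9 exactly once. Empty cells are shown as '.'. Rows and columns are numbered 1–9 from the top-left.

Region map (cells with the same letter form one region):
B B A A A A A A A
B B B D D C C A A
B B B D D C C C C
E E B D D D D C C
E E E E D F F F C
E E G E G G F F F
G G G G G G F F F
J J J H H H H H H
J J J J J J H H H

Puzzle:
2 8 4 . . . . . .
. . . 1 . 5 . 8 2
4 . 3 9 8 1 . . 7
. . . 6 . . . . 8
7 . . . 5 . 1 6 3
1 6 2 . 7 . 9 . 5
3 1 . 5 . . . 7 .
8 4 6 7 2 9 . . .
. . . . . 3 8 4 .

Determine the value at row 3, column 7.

6

row 1, column 4 = 3: row 1 has {2,4,8}; col 4 has {1,5,6,7,9}; region has {2,4,8} → only 3 remains.
row 3, column 2 = 5: row 3 has {1,3,4,7,8,9}; col 2 has {1,4,6,8}; region has {2,3,4,8} → only 5 remains.
row 3, column 8 = 2: row 3 has {1,3,4,5,7,8,9}; col 8 has {4,6,7,8}; region has {1,3,5,7,8} → only 2 remains.
row 4, column 8 = 9: row 4 has {6,8}; col 8 has {2,4,6,7,8}; region has {1,2,3,5,7,8} → only 9 remains.
row 6, column 8 = 3: row 6 has {1,2,5,6,7,9}; col 8 has {2,4,6,7,8,9}; region has {1,5,6,7,9} → only 3 remains.
row 7, column 9 = 4: row 7 has {1,3,5,7}; col 9 has {2,3,5,7,8}; region has {1,3,5,6,7,9} → only 4 remains.
row 8, column 9 = 1: row 8 has {2,4,6,7,8,9}; col 9 has {2,3,4,5,7,8}; region has {2,4,7,8,9} → only 1 remains.
row 9, column 4 = 2: row 9 has {3,4,8}; col 4 has {1,3,5,6,7,9}; region has {3,4,6,8} → only 2 remains.
row 9, column 9 = 6: row 9 has {2,3,4,8}; col 9 has {1,2,3,4,5,7,8}; region has {1,2,4,7,8,9} → only 6 remains.
row 1, column 9 = 9: row 1 has {2,3,4,8}; col 9 has {1,2,3,4,5,6,7,8}; region has {2,3,4,8} → only 9 remains.
row 3, column 7 = 6: row 3 has {1,2,3,4,5,7,8,9}; col 7 has {1,8,9}; region has {1,2,3,5,7,8,9} → only 6 remains.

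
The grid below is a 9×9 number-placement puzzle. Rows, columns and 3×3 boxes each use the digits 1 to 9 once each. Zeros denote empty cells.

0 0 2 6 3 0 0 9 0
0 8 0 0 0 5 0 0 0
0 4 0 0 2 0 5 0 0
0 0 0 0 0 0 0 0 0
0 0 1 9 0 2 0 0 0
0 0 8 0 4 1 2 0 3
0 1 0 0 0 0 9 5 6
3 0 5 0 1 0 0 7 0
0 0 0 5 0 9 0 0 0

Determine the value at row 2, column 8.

row 6, column 4 = 7 (sole candidate).
row 6, column 8 = 6 (sole candidate).
row 5, column 2 = 3 (hidden single in row 5).
row 8, column 2 = 9 (hidden single in row 8).
row 6, column 2 = 5 (sole candidate).
row 1, column 2 = 7 (sole candidate).
row 6, column 1 = 9 (sole candidate).
row 1, column 1 = 5 (hidden single in row 1).
row 3, column 3 = 9 (hidden single in row 3).
row 2, column 5 = 9 (hidden single in row 2).
row 3, column 8 = 3 (hidden single in row 3).
row 3, column 1 = 6 (hidden single in row 3).
row 2, column 1 = 1 (sole candidate).
row 2, column 3 = 3 (sole candidate).
row 2, column 4 = 4 (sole candidate).
row 2, column 8 = 2: row 2 has {1,3,4,5,8,9}; col 8 has {3,5,6,7,9}; box has {3,5,9} → only 2 remains.

2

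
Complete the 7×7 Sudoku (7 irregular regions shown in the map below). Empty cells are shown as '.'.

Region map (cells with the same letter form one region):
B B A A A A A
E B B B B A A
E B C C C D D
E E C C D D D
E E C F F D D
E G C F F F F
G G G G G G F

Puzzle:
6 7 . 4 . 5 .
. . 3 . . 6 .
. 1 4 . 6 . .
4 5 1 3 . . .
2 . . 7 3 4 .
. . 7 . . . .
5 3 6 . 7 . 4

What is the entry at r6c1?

r1c3 = 2 (sole candidate).
r1c5 = 1 (sole candidate).
r1c7 = 3 (sole candidate).
r2c7 = 7 (sole candidate).
r4c5 = 2 (sole candidate).
r4c6 = 7 (sole candidate).
r4c7 = 6 (sole candidate).
r5c2 = 6 (sole candidate).
r5c3 = 5 (sole candidate).
r5c7 = 1 (sole candidate).
r6c5 = 5 (sole candidate).
r6c7 = 2 (sole candidate).
r2c1 = 1 (sole candidate).
r2c5 = 4 (sole candidate).
r3c4 = 2 (sole candidate).
r3c6 = 3 (sole candidate).
r3c7 = 5 (sole candidate).
r6c1 = 3: row 6 has {2,5,7}; col 1 has {1,2,4,5,6}; region has {1,2,4,5,6} → only 3 remains.

3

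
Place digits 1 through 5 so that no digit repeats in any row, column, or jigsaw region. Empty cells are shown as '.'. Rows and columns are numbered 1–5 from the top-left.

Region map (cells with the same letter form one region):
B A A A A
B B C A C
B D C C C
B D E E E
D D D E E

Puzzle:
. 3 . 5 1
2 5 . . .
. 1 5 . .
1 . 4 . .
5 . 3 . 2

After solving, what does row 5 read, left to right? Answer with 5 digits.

R1C1 = 4: row 1 has {1,3,5}; col 1 has {1,2,5}; region has {1,2,5} → only 4 remains.
R1C3 = 2: row 1 has {1,3,4,5}; col 3 has {3,4,5}; region has {1,3,5} → only 2 remains.
R2C3 = 1: row 2 has {2,5}; col 3 has {2,3,4,5}; region has {5} → only 1 remains.
R2C4 = 4: row 2 has {1,2,5}; col 4 has {5}; region has {1,2,3,5} → only 4 remains.
R2C5 = 3: row 2 has {1,2,4,5}; col 5 has {1,2}; region has {1,5} → only 3 remains.
R3C1 = 3: row 3 has {1,5}; col 1 has {1,2,4,5}; region has {1,2,4,5} → only 3 remains.
R3C4 = 2: row 3 has {1,3,5}; col 4 has {4,5}; region has {1,3,5} → only 2 remains.
R3C5 = 4: row 3 has {1,2,3,5}; col 5 has {1,2,3}; region has {1,2,3,5} → only 4 remains.
R4C2 = 2: row 4 has {1,4}; col 2 has {1,3,5}; region has {1,3,5} → only 2 remains.
R4C4 = 3: row 4 has {1,2,4}; col 4 has {2,4,5}; region has {2,4} → only 3 remains.
R4C5 = 5: row 4 has {1,2,3,4}; col 5 has {1,2,3,4}; region has {2,3,4} → only 5 remains.
R5C2 = 4: row 5 has {2,3,5}; col 2 has {1,2,3,5}; region has {1,2,3,5} → only 4 remains.
R5C4 = 1: row 5 has {2,3,4,5}; col 4 has {2,3,4,5}; region has {2,3,4,5} → only 1 remains.

54312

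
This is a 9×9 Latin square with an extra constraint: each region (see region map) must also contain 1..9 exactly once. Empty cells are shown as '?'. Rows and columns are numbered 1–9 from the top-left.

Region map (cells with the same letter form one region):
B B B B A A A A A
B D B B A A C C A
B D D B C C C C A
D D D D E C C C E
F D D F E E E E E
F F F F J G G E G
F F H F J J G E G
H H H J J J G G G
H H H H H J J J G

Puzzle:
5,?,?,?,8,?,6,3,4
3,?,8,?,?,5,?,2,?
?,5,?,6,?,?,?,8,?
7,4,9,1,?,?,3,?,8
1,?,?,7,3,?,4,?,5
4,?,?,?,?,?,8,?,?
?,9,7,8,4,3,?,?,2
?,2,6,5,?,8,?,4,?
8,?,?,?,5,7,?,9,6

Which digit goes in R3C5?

R2C2 = 6 (sole candidate).
R4C6 = 6 (sole candidate).
R4C8 = 5 (sole candidate).
R5C2 = 8 (sole candidate).
R5C3 = 2 (sole candidate).
R5C6 = 9 (sole candidate).
R5C8 = 6 (sole candidate).
R6C2 = 3 (sole candidate).
R6C3 = 5 (sole candidate).
R6C4 = 2 (sole candidate).
R6C6 = 1 (sole candidate).
R6C8 = 7 (sole candidate).
R6C9 = 9 (sole candidate).
R7C1 = 6 (sole candidate).
R7C7 = 5 (sole candidate).
R7C8 = 1 (sole candidate).
R8C1 = 9 (sole candidate).
R8C5 = 1 (sole candidate).
R8C7 = 7 (sole candidate).
R8C9 = 3 (sole candidate).
R9C2 = 1 (sole candidate).
R9C7 = 2 (sole candidate).
R1C2 = 7 (sole candidate).
R1C3 = 1 (sole candidate).
R1C4 = 9 (sole candidate).
R1C6 = 2 (sole candidate).
R2C4 = 4 (sole candidate).
R3C1 = 2 (sole candidate).
R3C3 = 3 (sole candidate).
R3C6 = 4 (sole candidate).
R4C5 = 2 (sole candidate).
R6C5 = 6 (sole candidate).
R9C3 = 4 (sole candidate).
R9C4 = 3 (sole candidate).
R2C5 = 9 (hidden single in region A).
R2C7 = 1 (sole candidate).
R2C9 = 7 (sole candidate).
R3C5 = 7: row 3 has {2,3,4,5,6,8}; col 5 has {1,2,3,4,5,6,8,9}; region has {1,2,3,4,5,6,8} → only 7 remains.

7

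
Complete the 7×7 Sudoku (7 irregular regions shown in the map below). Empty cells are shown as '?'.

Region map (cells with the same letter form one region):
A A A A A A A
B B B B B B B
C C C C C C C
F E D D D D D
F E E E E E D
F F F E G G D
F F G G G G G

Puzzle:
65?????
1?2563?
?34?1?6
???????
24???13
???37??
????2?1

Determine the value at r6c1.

4

r2c2 = 7: row 2 has {1,2,3,5,6}; col 2 has {3,4,5}; region has {1,2,3,5,6} → only 7 remains.
r2c7 = 4: row 2 has {1,2,3,5,6,7}; col 7 has {1,3,6}; region has {1,2,3,5,6,7} → only 4 remains.
r5c5 = 5: row 5 has {1,2,3,4}; col 5 has {1,2,6,7}; region has {1,3,4} → only 5 remains.
r7c2 = 6: row 7 has {1,2}; col 2 has {3,4,5,7}; region has {2} → only 6 remains.
r7c4 = 4: row 7 has {1,2,6}; col 4 has {3,5}; region has {1,2,7} → only 4 remains.
r7c6 = 5: row 7 has {1,2,4,6}; col 6 has {1,3}; region has {1,2,4,7} → only 5 remains.
r4c2 = 2: row 4 has {}; col 2 has {3,4,5,6,7}; region has {1,3,4,5} → only 2 remains.
r4c5 = 4: row 4 has {2}; col 5 has {1,2,5,6,7}; region has {3} → only 4 remains.
r6c2 = 1: row 6 has {3,7}; col 2 has {2,3,4,5,6,7}; region has {2,6} → only 1 remains.
r6c3 = 5: row 6 has {1,3,7}; col 3 has {2,4}; region has {1,2,6} → only 5 remains.
r6c6 = 6: row 6 has {1,3,5,7}; col 6 has {1,3,5}; region has {1,2,4,5,7} → only 6 remains.
r6c7 = 2: row 6 has {1,3,5,6,7}; col 7 has {1,3,4,6}; region has {3,4} → only 2 remains.
r7c3 = 3: row 7 has {1,2,4,5,6}; col 3 has {2,4,5}; region has {1,2,4,5,6,7} → only 3 remains.
r1c5 = 3: row 1 has {5,6}; col 5 has {1,2,4,5,6,7}; region has {5,6} → only 3 remains.
r1c7 = 7: row 1 has {3,5,6}; col 7 has {1,2,3,4,6}; region has {3,5,6} → only 7 remains.
r4c6 = 7: row 4 has {2,4}; col 6 has {1,3,5,6}; region has {2,3,4} → only 7 remains.
r4c7 = 5: row 4 has {2,4,7}; col 7 has {1,2,3,4,6,7}; region has {2,3,4,7} → only 5 remains.
r6c1 = 4: row 6 has {1,2,3,5,6,7}; col 1 has {1,2,6}; region has {1,2,5,6} → only 4 remains.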